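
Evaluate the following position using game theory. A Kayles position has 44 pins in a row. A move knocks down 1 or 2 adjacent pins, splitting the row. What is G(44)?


Kayles: a move removes 1 or 2 adjacent pins from a contiguous row.
Removing pins from a row of k leaves two independent rows (a, b) with a + b = k - 1 (one pin) or a + b = k - 2 (two pins); an end removal gives a = 0.
By Sprague-Grundy, G(k) = mex{ G(a) XOR G(b) } over all these splits. G(0) = 0.
G(1): splits (0,0):0^0=0 -> mex({0}) = 1
G(2): splits (0,1):0^1=1 (0,0):0^0=0 -> mex({0, 1}) = 2
G(3): splits (0,2):0^2=2 (1,1):1^1=0 (0,1):0^1=1 -> mex({0, 1, 2}) = 3
G(4): splits (0,3):0^3=3 (1,2):1^2=3 (0,2):0^2=2 (1,1):1^1=0 -> mex({0, 2, 3}) = 1
G(5): splits (0,4):0^1=1 (1,3):1^3=2 (2,2):2^2=0 (0,3):0^3=3 (1,2):1^2=3 -> mex({0, 1, 2, 3}) = 4
G(6) = mex({0, 1, 2, 4}) = 3
G(7) = mex({0, 1, 3, 4, 5}) = 2
G(8) = mex({0, 2, 3, 5, 6}) = 1
G(9) = mex({0, 1, 2, 3, 6, 7}) = 4
G(10) = mex({0, 1, 3, 4, 5, 7}) = 2
G(11) = mex({0, 1, 2, 3, 4, 5}) = 6
G(12) = mex({0, 1, 2, 3, 5, 6, 7}) = 4
G(13) = mex({0, 2, 3, 4, 6, 7}) = 1
G(14) = mex({0, 1, 4, 5, 6, 7}) = 2
G(15) = mex({0, 1, 2, 3, 4, 5, 6}) = 7
G(16) = mex({0, 2, 3, 5, 6, 7}) = 1
G(17) = mex({0, 1, 2, 3, 5, 6, 7}) = 4
G(18) = mex({0, 1, 2, 4, 5, 6}) = 3
G(19) = mex({0, 1, 3, 4, 5, 7}) = 2
G(20) = mex({0, 2, 3, 4, 5, 6, 7}) = 1
G(21) = mex({0, 1, 2, 3, 5, 6, 7}) = 4
G(22) = mex({0, 1, 2, 3, 4, 5, 7}) = 6
G(23) = mex({0, 1, 2, 3, 4, 5, 6}) = 7
G(24) = mex({0, 1, 2, 3, 5, 6, 7}) = 4
G(25) = mex({0, 2, 3, 4, 6, 7}) = 1
G(26) = mex({0, 1, 3, 4, 5, 6, 7}) = 2
G(27) = mex({0, 1, 2, 3, 4, 5, 6, 7}) = 8
G(28) = mex({0, 1, 2, 3, 4, 6, 7, 8}) = 5
G(29) = mex({0, 1, 2, 3, 5, 6, 7, 8, 9}) = 4
G(30) = mex({0, 1, 2, 3, 4, 5, 6, 9, 10}) = 7
G(31) = mex({0, 1, 3, 4, 5, 7, 10, 11}) = 2
G(32) = mex({0, 2, 3, 4, 5, 6, 7, 9, 11}) = 1
G(33) = mex({0, 1, 2, 3, 4, 5, 6, 7, 9, 12}) = 8
G(34) = mex({0, 1, 2, 3, 4, 5, 7, 8, 11, 12}) = 6
G(35) = mex({0, 1, 2, 3, 4, 5, 6, 8, 9, 10, 11}) = 7
G(36) = mex({0, 1, 2, 3, 5, 6, 7, 9, 10}) = 4
G(37) = mex({0, 2, 3, 4, 6, 7, 9, 10, 11, 12}) = 1
G(38) = mex({0, 1, 3, 4, 5, 6, 7, 9, 10, 11, 12}) = 2
G(39) = mex({0, 1, 2, 4, 5, 6, 7, 9, 10, 12, 14}) = 3
G(40) = mex({0, 2, 3, 4, 6, 7, 11, 12, 14}) = 1
G(41) = mex({0, 1, 2, 3, 5, 6, 7, 9, 10, 11, 12}) = 4
G(42) = mex({0, 1, 2, 3, 4, 5, 6, 9, 10}) = 7
G(43) = mex({0, 1, 3, 4, 5, 7, 9, 10, 12, 15}) = 2
G(44) = mex({0, 2, 3, 4, 5, 6, 7, 9, 10, 12, 15}) = 1
Therefore G(44) = 1.

1


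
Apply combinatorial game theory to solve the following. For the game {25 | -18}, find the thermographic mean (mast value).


Game = {25 | -18}, a switch {a | b} with numbers a > b.
Its thermograph has left wall a - t and right wall b + t, which meet at t = (a - b)/2, where both equal (a + b)/2. So the mast (mean value) is at (a + b)/2.
Mean = (25 + (-18))/2 = 7/2 = 7/2

7/2


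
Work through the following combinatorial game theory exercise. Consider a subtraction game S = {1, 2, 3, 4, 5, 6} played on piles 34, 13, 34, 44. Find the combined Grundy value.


Subtraction set: {1, 2, 3, 4, 5, 6}
For this subtraction set, G(n) = n mod 7 (period = max + 1 = 7).
Pile 1 (size 34): G(34) = 34 mod 7 = 6
Pile 2 (size 13): G(13) = 13 mod 7 = 6
Pile 3 (size 34): G(34) = 34 mod 7 = 6
Pile 4 (size 44): G(44) = 44 mod 7 = 2
Total Grundy value = XOR of all: 6 XOR 6 XOR 6 XOR 2 = 4

4


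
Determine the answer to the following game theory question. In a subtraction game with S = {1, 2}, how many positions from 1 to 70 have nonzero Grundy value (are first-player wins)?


Subtraction set S = {1, 2}, so G(n) = n mod 3.
G(n) = 0 when n is a multiple of 3.
Multiples of 3 in [1, 70]: 23
N-positions (nonzero Grundy) = 70 - 23 = 47

47


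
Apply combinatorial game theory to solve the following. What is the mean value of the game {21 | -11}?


Game = {21 | -11}, a switch {a | b} with numbers a > b.
Its thermograph has left wall a - t and right wall b + t, which meet at t = (a - b)/2, where both equal (a + b)/2. So the mast (mean value) is at (a + b)/2.
Mean = (21 + (-11))/2 = 10/2 = 5

5


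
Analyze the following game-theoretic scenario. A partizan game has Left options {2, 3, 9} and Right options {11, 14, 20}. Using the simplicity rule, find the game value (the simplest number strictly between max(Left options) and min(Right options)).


Left options: {2, 3, 9}, max = 9
Right options: {11, 14, 20}, min = 11
All options are numbers and max(Left) < min(Right), so by the simplicity theorem the value is the simplest (earliest-born) number strictly between 9 and 11.
The only integer strictly between 9 and 11 is 10.
No non-integer in the interval can be simpler: if x is a non-integer in the interval, then floor(x) or ceil(x) also lies in the interval (the interval contains an integer), and both are proper prefixes of x's sign expansion, i.e. born earlier. So the game value is 10.
Game value = 10

10


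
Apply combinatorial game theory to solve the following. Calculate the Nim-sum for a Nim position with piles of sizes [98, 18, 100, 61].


We need the XOR (exclusive or) of all pile sizes.
After XOR-ing pile 1 (size 98): 0 XOR 98 = 98
After XOR-ing pile 2 (size 18): 98 XOR 18 = 112
After XOR-ing pile 3 (size 100): 112 XOR 100 = 20
After XOR-ing pile 4 (size 61): 20 XOR 61 = 41
The Nim-value of this position is 41.

41


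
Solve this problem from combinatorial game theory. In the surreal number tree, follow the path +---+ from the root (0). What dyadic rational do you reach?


Sign expansion: +---+
Rule: track bounds (lo, hi), initially (-inf, +inf). On '+', the current value becomes lo and we move to the simplest number in (value, hi): value + 1 if hi = +inf, otherwise the midpoint (value + hi)/2. On '-', the current value becomes hi and we move to value - 1 if lo = -inf, otherwise the midpoint (lo + value)/2.
Start at 0.
Step 1: sign = +, move right. Bounds: (0, +inf). Value = 1
Step 2: sign = -, move left. Bounds: (0, 1). Value = 1/2
Step 3: sign = -, move left. Bounds: (0, 1/2). Value = 1/4
Step 4: sign = -, move left. Bounds: (0, 1/4). Value = 1/8
Step 5: sign = +, move right. Bounds: (1/8, 1/4). Value = 3/16
The surreal number with sign expansion +---+ is 3/16.

3/16


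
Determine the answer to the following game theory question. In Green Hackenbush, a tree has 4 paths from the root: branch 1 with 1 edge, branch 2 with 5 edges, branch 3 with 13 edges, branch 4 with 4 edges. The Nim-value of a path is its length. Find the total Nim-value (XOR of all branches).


The tree has 4 branches from the ground vertex.
In Green Hackenbush, the Nim-value of a simple path of length k is k.
Branch 1: length 1, Nim-value = 1
Branch 2: length 5, Nim-value = 5
Branch 3: length 13, Nim-value = 13
Branch 4: length 4, Nim-value = 4
Total Nim-value = XOR of all branch values:
0 XOR 1 = 1
1 XOR 5 = 4
4 XOR 13 = 9
9 XOR 4 = 13
Nim-value of the tree = 13

13


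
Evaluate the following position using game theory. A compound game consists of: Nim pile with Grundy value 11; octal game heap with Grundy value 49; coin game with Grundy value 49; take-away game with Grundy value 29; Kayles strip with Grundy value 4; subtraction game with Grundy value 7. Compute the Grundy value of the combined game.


By the Sprague-Grundy theorem, the Grundy value of a sum of games is the XOR of individual Grundy values.
Nim pile: Grundy value = 11. Running XOR: 0 XOR 11 = 11
octal game heap: Grundy value = 49. Running XOR: 11 XOR 49 = 58
coin game: Grundy value = 49. Running XOR: 58 XOR 49 = 11
take-away game: Grundy value = 29. Running XOR: 11 XOR 29 = 22
Kayles strip: Grundy value = 4. Running XOR: 22 XOR 4 = 18
subtraction game: Grundy value = 7. Running XOR: 18 XOR 7 = 21
The combined Grundy value is 21.

21


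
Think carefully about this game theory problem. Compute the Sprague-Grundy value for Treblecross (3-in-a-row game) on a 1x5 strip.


Treblecross: place X on empty cells; 3-in-a-row wins.
Playing within two cells of an existing X lets the opponent win at once, so sensible play treats the cells i-2..i+2 around each X as dead. The player left with no safe cell loses, so this is a normal-play take-away game on strips of safe cells.
Placing X at cell i (0-indexed) of a strip of k safe cells leaves independent strips of sizes max(0, i-2) and max(0, k-i-3). Hence G(k) = mex{ G(max(0,i-2)) XOR G(max(0,k-i-3)) : 0 <= i < k }, with G(0) = 0.
G(1): splits (0,0):0^0=0 -> mex({0}) = 1
G(2): splits (0,0):0^0=0 -> mex({0}) = 1
G(3): splits (0,0):0^0=0 -> mex({0}) = 1
G(4): splits (0,1):0^1=1 (0,0):0^0=0 -> mex({0, 1}) = 2
G(5): splits (0,2):0^1=1 (0,1):0^1=1 (0,0):0^0=0 -> mex({0, 1}) = 2
Therefore G(5) = 2.

2


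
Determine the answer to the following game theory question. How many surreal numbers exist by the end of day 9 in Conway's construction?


Day 0: {|} = 0 is born. Count = 1.
Day n: the number of surreal numbers born by day n is 2^(n+1) - 1.
By day 0: 2^1 - 1 = 1
By day 1: 2^2 - 1 = 3
By day 2: 2^3 - 1 = 7
By day 3: 2^4 - 1 = 15
By day 4: 2^5 - 1 = 31
By day 5: 2^6 - 1 = 63
By day 6: 2^7 - 1 = 127
By day 7: 2^8 - 1 = 255
By day 8: 2^9 - 1 = 511
By day 9: 2^10 - 1 = 1023
By day 9: 1023 surreal numbers.

1023


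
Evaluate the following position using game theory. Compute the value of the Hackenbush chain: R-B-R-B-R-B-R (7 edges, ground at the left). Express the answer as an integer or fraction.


Edges (from ground): R-B-R-B-R-B-R
By Berlekamp's sign-expansion rule, a Blue-Red Hackenbush stalk has the value of the surreal number whose sign sequence is the edge sequence with B -> + and R -> -.
Sign sequence: -+-+-+-
Trace the sign expansion in the surreal number tree, starting from 0:
Edge 1: R (sign -) -> bounds (-inf, 0), value = -1
Edge 2: B (sign +) -> bounds (-1, 0), value = -1/2
Edge 3: R (sign -) -> bounds (-1, -1/2), value = -3/4
Edge 4: B (sign +) -> bounds (-3/4, -1/2), value = -5/8
Edge 5: R (sign -) -> bounds (-3/4, -5/8), value = -11/16
Edge 6: B (sign +) -> bounds (-11/16, -5/8), value = -21/32
Edge 7: R (sign -) -> bounds (-11/16, -21/32), value = -43/64
Game value = -43/64

-43/64


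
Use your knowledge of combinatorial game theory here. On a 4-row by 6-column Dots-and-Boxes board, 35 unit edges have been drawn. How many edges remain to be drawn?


Grid: 4 x 6 boxes, i.e. 5 rows and 7 columns of dots.
Horizontal edges: (rows + 1) * cols = 5 * 6 = 30
Vertical edges: rows * (cols + 1) = 4 * 7 = 28
Total edges: 30 + 28 = 58
Edges drawn: 35
Remaining: 58 - 35 = 23

23


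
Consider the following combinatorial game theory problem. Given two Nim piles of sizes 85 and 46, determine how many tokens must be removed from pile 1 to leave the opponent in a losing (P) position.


Piles: 85 and 46
Current XOR: 85 XOR 46 = 123 (non-zero, so this is an N-position).
To make the XOR zero, we need to find a move that balances the piles.
For pile 1 (size 85): target = 85 XOR 123 = 46
We reduce pile 1 from 85 to 46.
Tokens removed: 85 - 46 = 39
Verification: 46 XOR 46 = 0

39


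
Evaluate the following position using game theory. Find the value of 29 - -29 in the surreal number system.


x = 29, y = -29
x - y = 29 - -29 = 58

58


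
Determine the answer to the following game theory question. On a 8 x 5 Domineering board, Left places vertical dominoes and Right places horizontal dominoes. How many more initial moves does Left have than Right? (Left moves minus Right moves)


Board is 8 x 5 (rows x cols).
Left (vertical) placements: (rows-1) * cols = 7 * 5 = 35
Right (horizontal) placements: rows * (cols-1) = 8 * 4 = 32
Advantage = Left - Right = 35 - 32 = 3

3


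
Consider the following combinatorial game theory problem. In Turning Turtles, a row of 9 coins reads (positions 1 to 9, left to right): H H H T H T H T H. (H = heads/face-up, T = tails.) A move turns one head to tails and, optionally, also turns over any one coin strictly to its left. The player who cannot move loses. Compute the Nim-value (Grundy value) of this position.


Coins: H H H T H T H T H
Key fact: a single head at position k behaves exactly like a Nim heap of size k (turning it to T and optionally flipping a coin at j < k corresponds to moving the heap from k to j, or to 0), and heads combine as a disjunctive sum (two heads at the same place would cancel, matching j XOR j = 0). So the Nim-value is the XOR of the 1-indexed positions of the heads.
Face-up positions (1-indexed): [1, 2, 3, 5, 7, 9]
XOR 0 with 1: 0 XOR 1 = 1
XOR 1 with 2: 1 XOR 2 = 3
XOR 3 with 3: 3 XOR 3 = 0
XOR 0 with 5: 0 XOR 5 = 5
XOR 5 with 7: 5 XOR 7 = 2
XOR 2 with 9: 2 XOR 9 = 11
Nim-value = 11

11


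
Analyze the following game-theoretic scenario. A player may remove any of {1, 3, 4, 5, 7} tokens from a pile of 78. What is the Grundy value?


The subtraction set is S = {1, 3, 4, 5, 7}.
G(k) = mex{ G(k - s) : s in S, s <= k }. We compute iteratively: G(0) = 0.
G(1) = mex({0}) = 1
G(2) = mex({1}) = 0
G(3) = mex({0}) = 1
G(4) = mex({0, 1}) = 2
G(5) = mex({0, 1, 2}) = 3
G(6) = mex({0, 1, 3}) = 2
G(7) = mex({0, 1, 2}) = 3
G(8) = mex({1, 2, 3}) = 0
G(9) = mex({0, 2, 3}) = 1
G(10) = mex({1, 2, 3}) = 0
G(11) = mex({0, 2, 3}) = 1
G(12) = mex({0, 1, 3}) = 2
G(13) = mex({0, 1, 2}) = 3
G(14) = mex({0, 1, 3}) = 2
Observe that G(8)..G(14) = 0, 1, 0, 1, 2, 3, 2 repeats G(0)..G(6) = 0, 1, 0, 1, 2, 3, 2.
For k >= max(S) = 7, G(k) is determined by the previous 7 values G(k-7)..G(k-1); a window of 7 consecutive values has recurred shifted by 8, so by induction G(k + 8) = G(k) for all k >= 0: the sequence is periodic from the start with period 8.
One period: G(0..7) = 0, 1, 0, 1, 2, 3, 2, 3.
78 mod 8 = 6, so G(78) = G(6) = 2.

2


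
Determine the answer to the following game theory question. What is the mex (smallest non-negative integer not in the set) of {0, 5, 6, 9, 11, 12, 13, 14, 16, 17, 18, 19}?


Set = {0, 5, 6, 9, 11, 12, 13, 14, 16, 17, 18, 19}
0 is in the set.
1 is NOT in the set. This is the mex.
mex = 1

1


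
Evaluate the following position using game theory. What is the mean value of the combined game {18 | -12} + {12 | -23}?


G1 = {18 | -12}, G2 = {12 | -23}
Each is a switch {a | b} with numbers a > b; its mean value is (a + b)/2, and mean value is additive over game sums: m(G1 + G2) = m(G1) + m(G2).
Mean of G1 = (18 + (-12))/2 = 6/2 = 3
Mean of G2 = (12 + (-23))/2 = -11/2 = -11/2
Mean of G1 + G2 = 3 + -11/2 = -5/2

-5/2


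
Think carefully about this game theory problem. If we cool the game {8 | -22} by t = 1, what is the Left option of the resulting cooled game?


Original game: {8 | -22} (a switch {a | b} with a > b).
Cooling by t (for t below the temperature (a - b)/2 = 15) taxes each move by t: {a | b} cooled by t is {a - t | b + t}.
Cooling amount: t = 1
Cooled Left option: 8 - 1 = 7
Cooled Right option: -22 + 1 = -21
Cooled game: {7 | -21}
Left option = 7

7


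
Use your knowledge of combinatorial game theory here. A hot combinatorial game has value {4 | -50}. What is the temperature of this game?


The game is {4 | -50}, a switch {a | b} with numbers a > b.
Cooling {a | b} by t gives {a - t | b + t}, which stops being hot when a - t = b + t, i.e. at t = (a - b)/2. So the temperature of a switch is (a - b)/2.
Temperature = (Left option - Right option) / 2
= (4 - (-50)) / 2
= 54 / 2
= 27

27


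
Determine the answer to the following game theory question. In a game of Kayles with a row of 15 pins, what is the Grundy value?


Kayles: a move removes 1 or 2 adjacent pins from a contiguous row.
Removing pins from a row of k leaves two independent rows (a, b) with a + b = k - 1 (one pin) or a + b = k - 2 (two pins); an end removal gives a = 0.
By Sprague-Grundy, G(k) = mex{ G(a) XOR G(b) } over all these splits. G(0) = 0.
G(1): splits (0,0):0^0=0 -> mex({0}) = 1
G(2): splits (0,1):0^1=1 (0,0):0^0=0 -> mex({0, 1}) = 2
G(3): splits (0,2):0^2=2 (1,1):1^1=0 (0,1):0^1=1 -> mex({0, 1, 2}) = 3
G(4): splits (0,3):0^3=3 (1,2):1^2=3 (0,2):0^2=2 (1,1):1^1=0 -> mex({0, 2, 3}) = 1
G(5): splits (0,4):0^1=1 (1,3):1^3=2 (2,2):2^2=0 (0,3):0^3=3 (1,2):1^2=3 -> mex({0, 1, 2, 3}) = 4
G(6) = mex({0, 1, 2, 4}) = 3
G(7) = mex({0, 1, 3, 4, 5}) = 2
G(8) = mex({0, 2, 3, 5, 6}) = 1
G(9) = mex({0, 1, 2, 3, 6, 7}) = 4
G(10) = mex({0, 1, 3, 4, 5, 7}) = 2
G(11) = mex({0, 1, 2, 3, 4, 5}) = 6
G(12) = mex({0, 1, 2, 3, 5, 6, 7}) = 4
G(13) = mex({0, 2, 3, 4, 6, 7}) = 1
G(14) = mex({0, 1, 4, 5, 6, 7}) = 2
G(15) = mex({0, 1, 2, 3, 4, 5, 6}) = 7
Therefore G(15) = 7.

7


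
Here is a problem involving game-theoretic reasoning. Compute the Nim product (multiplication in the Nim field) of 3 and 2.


Nim multiplication is bilinear over XOR: (u XOR v) * w = (u*w) XOR (v*w).
So we split each operand into its bit components and XOR the pairwise Nim products.
3 = 1 + 2 (as XOR of powers of 2).
2 = 2 (as XOR of powers of 2).
Using the standard Nim-product table on single bits:
  2*2 = 3,   2*4 = 8,   2*8 = 12,
  4*4 = 6,   4*8 = 11,  8*8 = 13,
and  1*x = x (identity), k*l = l*k (commutative).
Pairwise Nim products:
  1 * 2 = 2
  2 * 2 = 3
XOR them: 2 XOR 3 = 1.
Result: 3 * 2 = 1 (in Nim).

1


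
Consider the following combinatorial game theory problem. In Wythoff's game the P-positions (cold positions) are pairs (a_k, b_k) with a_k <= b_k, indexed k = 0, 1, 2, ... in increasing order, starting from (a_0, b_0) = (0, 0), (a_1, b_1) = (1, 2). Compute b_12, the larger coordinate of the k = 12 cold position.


By Wythoff's theorem, a_k = floor(k * phi) and b_k = floor(k * phi^2) = a_k + k, where phi = (1 + sqrt(5))/2 is the golden ratio.
phi = (1 + sqrt(5))/2 = 1.618034
phi^2 = phi + 1 = 2.618034
k = 12
k * phi^2 = 12 * 2.618034 = 31.416408
b_12 = floor(k * phi^2) = 31 (check: a_12 + k = 19 + 12 = 31)

31


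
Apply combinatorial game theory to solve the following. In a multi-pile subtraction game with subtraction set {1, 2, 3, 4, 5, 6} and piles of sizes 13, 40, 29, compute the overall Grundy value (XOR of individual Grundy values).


Subtraction set: {1, 2, 3, 4, 5, 6}
For this subtraction set, G(n) = n mod 7 (period = max + 1 = 7).
Pile 1 (size 13): G(13) = 13 mod 7 = 6
Pile 2 (size 40): G(40) = 40 mod 7 = 5
Pile 3 (size 29): G(29) = 29 mod 7 = 1
Total Grundy value = XOR of all: 6 XOR 5 XOR 1 = 2

2


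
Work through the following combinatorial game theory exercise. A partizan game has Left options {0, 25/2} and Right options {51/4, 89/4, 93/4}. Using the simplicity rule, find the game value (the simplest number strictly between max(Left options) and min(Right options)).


Left options: {0, 25/2}, max = 25/2
Right options: {51/4, 89/4, 93/4}, min = 51/4
All options are numbers and max(Left) < min(Right), so by the simplicity theorem the value is the simplest (earliest-born) number strictly between 25/2 and 51/4.
No integer lies strictly between 25/2 and 51/4, so the value is the dyadic rational m/2^k in the interval with the smallest k (then m odd); search k = 1, 2, ...:
Denominator 2: no odd multiple of 1/2 lies strictly between 25/2 and 51/4.
Denominator 4: no odd multiple of 1/4 lies strictly between 25/2 and 51/4.
Denominator 8: 101/8 lies strictly between 25/2 and 51/4 -- found.
The simplest number in the interval is 101/8.
Game value = 101/8

101/8


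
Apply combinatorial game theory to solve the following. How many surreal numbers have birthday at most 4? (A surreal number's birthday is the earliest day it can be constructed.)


Day 0: {|} = 0 is born. Count = 1.
Day n: the number of surreal numbers born by day n is 2^(n+1) - 1.
By day 0: 2^1 - 1 = 1
By day 1: 2^2 - 1 = 3
By day 2: 2^3 - 1 = 7
By day 3: 2^4 - 1 = 15
By day 4: 2^5 - 1 = 31
By day 4: 31 surreal numbers.

31


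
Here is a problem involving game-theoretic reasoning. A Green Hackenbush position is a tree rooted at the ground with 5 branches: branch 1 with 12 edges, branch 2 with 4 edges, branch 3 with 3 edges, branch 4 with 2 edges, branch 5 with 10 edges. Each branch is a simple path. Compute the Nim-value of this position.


The tree has 5 branches from the ground vertex.
In Green Hackenbush, the Nim-value of a simple path of length k is k.
Branch 1: length 12, Nim-value = 12
Branch 2: length 4, Nim-value = 4
Branch 3: length 3, Nim-value = 3
Branch 4: length 2, Nim-value = 2
Branch 5: length 10, Nim-value = 10
Total Nim-value = XOR of all branch values:
0 XOR 12 = 12
12 XOR 4 = 8
8 XOR 3 = 11
11 XOR 2 = 9
9 XOR 10 = 3
Nim-value of the tree = 3

3


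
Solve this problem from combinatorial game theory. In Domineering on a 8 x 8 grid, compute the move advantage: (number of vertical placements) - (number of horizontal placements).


Board is 8 x 8 (rows x cols).
Left (vertical) placements: (rows-1) * cols = 7 * 8 = 56
Right (horizontal) placements: rows * (cols-1) = 8 * 7 = 56
Advantage = Left - Right = 56 - 56 = 0

0


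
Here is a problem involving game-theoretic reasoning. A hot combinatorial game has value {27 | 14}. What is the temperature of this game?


The game is {27 | 14}, a switch {a | b} with numbers a > b.
Cooling {a | b} by t gives {a - t | b + t}, which stops being hot when a - t = b + t, i.e. at t = (a - b)/2. So the temperature of a switch is (a - b)/2.
Temperature = (Left option - Right option) / 2
= (27 - (14)) / 2
= 13 / 2
= 13/2

13/2


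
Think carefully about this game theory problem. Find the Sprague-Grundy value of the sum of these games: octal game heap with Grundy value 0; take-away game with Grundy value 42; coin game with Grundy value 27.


By the Sprague-Grundy theorem, the Grundy value of a sum of games is the XOR of individual Grundy values.
octal game heap: Grundy value = 0. Running XOR: 0 XOR 0 = 0
take-away game: Grundy value = 42. Running XOR: 0 XOR 42 = 42
coin game: Grundy value = 27. Running XOR: 42 XOR 27 = 49
The combined Grundy value is 49.

49


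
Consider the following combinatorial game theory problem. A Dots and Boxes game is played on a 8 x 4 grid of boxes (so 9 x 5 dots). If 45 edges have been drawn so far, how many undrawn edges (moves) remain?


Grid: 8 x 4 boxes, i.e. 9 rows and 5 columns of dots.
Horizontal edges: (rows + 1) * cols = 9 * 4 = 36
Vertical edges: rows * (cols + 1) = 8 * 5 = 40
Total edges: 36 + 40 = 76
Edges drawn: 45
Remaining: 76 - 45 = 31

31


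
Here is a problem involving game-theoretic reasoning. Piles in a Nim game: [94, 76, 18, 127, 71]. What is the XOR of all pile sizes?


We need the XOR (exclusive or) of all pile sizes.
After XOR-ing pile 1 (size 94): 0 XOR 94 = 94
After XOR-ing pile 2 (size 76): 94 XOR 76 = 18
After XOR-ing pile 3 (size 18): 18 XOR 18 = 0
After XOR-ing pile 4 (size 127): 0 XOR 127 = 127
After XOR-ing pile 5 (size 71): 127 XOR 71 = 56
The Nim-value of this position is 56.

56


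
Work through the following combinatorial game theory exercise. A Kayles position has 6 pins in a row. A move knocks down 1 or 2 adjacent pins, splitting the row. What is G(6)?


Kayles: a move removes 1 or 2 adjacent pins from a contiguous row.
Removing pins from a row of k leaves two independent rows (a, b) with a + b = k - 1 (one pin) or a + b = k - 2 (two pins); an end removal gives a = 0.
By Sprague-Grundy, G(k) = mex{ G(a) XOR G(b) } over all these splits. G(0) = 0.
G(1): splits (0,0):0^0=0 -> mex({0}) = 1
G(2): splits (0,1):0^1=1 (0,0):0^0=0 -> mex({0, 1}) = 2
G(3): splits (0,2):0^2=2 (1,1):1^1=0 (0,1):0^1=1 -> mex({0, 1, 2}) = 3
G(4): splits (0,3):0^3=3 (1,2):1^2=3 (0,2):0^2=2 (1,1):1^1=0 -> mex({0, 2, 3}) = 1
G(5): splits (0,4):0^1=1 (1,3):1^3=2 (2,2):2^2=0 (0,3):0^3=3 (1,2):1^2=3 -> mex({0, 1, 2, 3}) = 4
G(6) = mex({0, 1, 2, 4}) = 3
Therefore G(6) = 3.

3


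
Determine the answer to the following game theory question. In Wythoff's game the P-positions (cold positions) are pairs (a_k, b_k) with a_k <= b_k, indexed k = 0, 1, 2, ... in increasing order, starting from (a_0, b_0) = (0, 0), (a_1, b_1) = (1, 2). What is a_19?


By Wythoff's theorem, a_k = floor(k * phi) and b_k = floor(k * phi^2) = a_k + k, where phi = (1 + sqrt(5))/2 is the golden ratio.
phi = (1 + sqrt(5))/2 = 1.618034
k = 19
k * phi = 19 * 1.618034 = 30.742646
a_19 = floor(k * phi) = 30

30


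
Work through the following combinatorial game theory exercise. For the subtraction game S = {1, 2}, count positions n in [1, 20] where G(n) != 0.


Subtraction set S = {1, 2}, so G(n) = n mod 3.
G(n) = 0 when n is a multiple of 3.
Multiples of 3 in [1, 20]: 6
N-positions (nonzero Grundy) = 20 - 6 = 14

14


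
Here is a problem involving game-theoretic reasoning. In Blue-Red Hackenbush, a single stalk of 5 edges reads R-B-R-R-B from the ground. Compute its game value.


Edges (from ground): R-B-R-R-B
By Berlekamp's sign-expansion rule, a Blue-Red Hackenbush stalk has the value of the surreal number whose sign sequence is the edge sequence with B -> + and R -> -.
Sign sequence: -+--+
Trace the sign expansion in the surreal number tree, starting from 0:
Edge 1: R (sign -) -> bounds (-inf, 0), value = -1
Edge 2: B (sign +) -> bounds (-1, 0), value = -1/2
Edge 3: R (sign -) -> bounds (-1, -1/2), value = -3/4
Edge 4: R (sign -) -> bounds (-1, -3/4), value = -7/8
Edge 5: B (sign +) -> bounds (-7/8, -3/4), value = -13/16
Game value = -13/16

-13/16


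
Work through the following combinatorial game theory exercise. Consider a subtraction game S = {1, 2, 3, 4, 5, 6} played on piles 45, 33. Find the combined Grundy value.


Subtraction set: {1, 2, 3, 4, 5, 6}
For this subtraction set, G(n) = n mod 7 (period = max + 1 = 7).
Pile 1 (size 45): G(45) = 45 mod 7 = 3
Pile 2 (size 33): G(33) = 33 mod 7 = 5
Total Grundy value = XOR of all: 3 XOR 5 = 6

6


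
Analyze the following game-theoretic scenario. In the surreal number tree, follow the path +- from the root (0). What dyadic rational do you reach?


Sign expansion: +-
Rule: track bounds (lo, hi), initially (-inf, +inf). On '+', the current value becomes lo and we move to the simplest number in (value, hi): value + 1 if hi = +inf, otherwise the midpoint (value + hi)/2. On '-', the current value becomes hi and we move to value - 1 if lo = -inf, otherwise the midpoint (lo + value)/2.
Start at 0.
Step 1: sign = +, move right. Bounds: (0, +inf). Value = 1
Step 2: sign = -, move left. Bounds: (0, 1). Value = 1/2
The surreal number with sign expansion +- is 1/2.

1/2


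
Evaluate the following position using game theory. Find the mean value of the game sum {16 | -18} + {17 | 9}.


G1 = {16 | -18}, G2 = {17 | 9}
Each is a switch {a | b} with numbers a > b; its mean value is (a + b)/2, and mean value is additive over game sums: m(G1 + G2) = m(G1) + m(G2).
Mean of G1 = (16 + (-18))/2 = -2/2 = -1
Mean of G2 = (17 + (9))/2 = 26/2 = 13
Mean of G1 + G2 = -1 + 13 = 12

12


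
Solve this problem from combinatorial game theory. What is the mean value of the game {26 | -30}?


Game = {26 | -30}, a switch {a | b} with numbers a > b.
Its thermograph has left wall a - t and right wall b + t, which meet at t = (a - b)/2, where both equal (a + b)/2. So the mast (mean value) is at (a + b)/2.
Mean = (26 + (-30))/2 = -4/2 = -2

-2


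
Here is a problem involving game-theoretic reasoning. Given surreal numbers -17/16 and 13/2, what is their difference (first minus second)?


x = -17/16, y = 13/2
Converting to common denominator: 16
x = -17/16, y = 104/16
x - y = -17/16 - 13/2 = -121/16

-121/16


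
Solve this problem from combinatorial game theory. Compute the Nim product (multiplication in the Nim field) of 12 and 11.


Nim multiplication is bilinear over XOR: (u XOR v) * w = (u*w) XOR (v*w).
So we split each operand into its bit components and XOR the pairwise Nim products.
12 = 4 + 8 (as XOR of powers of 2).
11 = 1 + 2 + 8 (as XOR of powers of 2).
Using the standard Nim-product table on single bits:
  2*2 = 3,   2*4 = 8,   2*8 = 12,
  4*4 = 6,   4*8 = 11,  8*8 = 13,
and  1*x = x (identity), k*l = l*k (commutative).
Pairwise Nim products:
  4 * 1 = 4
  4 * 2 = 8
  4 * 8 = 11
  8 * 1 = 8
  8 * 2 = 12
  8 * 8 = 13
XOR them: 4 XOR 8 XOR 11 XOR 8 XOR 12 XOR 13 = 14.
Result: 12 * 11 = 14 (in Nim).

14


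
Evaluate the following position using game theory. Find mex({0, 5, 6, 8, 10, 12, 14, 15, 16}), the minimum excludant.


Set = {0, 5, 6, 8, 10, 12, 14, 15, 16}
0 is in the set.
1 is NOT in the set. This is the mex.
mex = 1

1


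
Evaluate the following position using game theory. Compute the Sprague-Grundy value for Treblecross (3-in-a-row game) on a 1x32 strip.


Treblecross: place X on empty cells; 3-in-a-row wins.
Playing within two cells of an existing X lets the opponent win at once, so sensible play treats the cells i-2..i+2 around each X as dead. The player left with no safe cell loses, so this is a normal-play take-away game on strips of safe cells.
Placing X at cell i (0-indexed) of a strip of k safe cells leaves independent strips of sizes max(0, i-2) and max(0, k-i-3). Hence G(k) = mex{ G(max(0,i-2)) XOR G(max(0,k-i-3)) : 0 <= i < k }, with G(0) = 0.
G(1): splits (0,0):0^0=0 -> mex({0}) = 1
G(2): splits (0,0):0^0=0 -> mex({0}) = 1
G(3): splits (0,0):0^0=0 -> mex({0}) = 1
G(4): splits (0,1):0^1=1 (0,0):0^0=0 -> mex({0, 1}) = 2
G(5): splits (0,2):0^1=1 (0,1):0^1=1 (0,0):0^0=0 -> mex({0, 1}) = 2
G(6) = mex({1}) = 0
G(7) = mex({0, 1, 2}) = 3
G(8) = mex({0, 1, 2}) = 3
G(9) = mex({0, 2}) = 1
G(10) = mex({0, 2, 3}) = 1
G(11) = mex({0, 3}) = 1
G(12) = mex({1, 3}) = 0
G(13) = mex({0, 1, 2, 3}) = 4
G(14) = mex({0, 1, 2}) = 3
G(15) = mex({0, 1, 2}) = 3
G(16) = mex({0, 1, 2, 4}) = 3
G(17) = mex({0, 1, 3, 4}) = 2
G(18) = mex({0, 1, 3, 4}) = 2
G(19) = mex({0, 1, 3, 5}) = 2
G(20) = mex({0, 1, 2, 3, 5}) = 4
G(21) = mex({0, 1, 2, 3, 5}) = 4
G(22) = mex({1, 2, 6}) = 0
G(23) = mex({0, 1, 2, 3, 4, 6}) = 5
G(24) = mex({0, 1, 2, 3, 4}) = 5
G(25) = mex({0, 1, 3, 4, 7}) = 2
G(26) = mex({0, 1, 3, 4, 5, 7}) = 2
G(27) = mex({0, 1, 3, 5}) = 2
G(28) = mex({0, 1, 2, 5}) = 3
G(29) = mex({0, 1, 2, 4, 5, 6}) = 3
G(30) = mex({1, 2, 4, 6}) = 0
G(31) = mex({0, 1, 2, 3, 4, 6}) = 5
G(32) = mex({1, 2, 3, 4, 7}) = 0
Therefore G(32) = 0.

0


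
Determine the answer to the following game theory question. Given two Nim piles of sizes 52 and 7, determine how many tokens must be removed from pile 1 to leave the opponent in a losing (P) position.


Piles: 52 and 7
Current XOR: 52 XOR 7 = 51 (non-zero, so this is an N-position).
To make the XOR zero, we need to find a move that balances the piles.
For pile 1 (size 52): target = 52 XOR 51 = 7
We reduce pile 1 from 52 to 7.
Tokens removed: 52 - 7 = 45
Verification: 7 XOR 7 = 0

45


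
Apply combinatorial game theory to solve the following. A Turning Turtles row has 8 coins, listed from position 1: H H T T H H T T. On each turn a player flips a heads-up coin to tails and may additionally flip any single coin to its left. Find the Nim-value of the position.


Coins: H H T T H H T T
Key fact: a single head at position k behaves exactly like a Nim heap of size k (turning it to T and optionally flipping a coin at j < k corresponds to moving the heap from k to j, or to 0), and heads combine as a disjunctive sum (two heads at the same place would cancel, matching j XOR j = 0). So the Nim-value is the XOR of the 1-indexed positions of the heads.
Face-up positions (1-indexed): [1, 2, 5, 6]
XOR 0 with 1: 0 XOR 1 = 1
XOR 1 with 2: 1 XOR 2 = 3
XOR 3 with 5: 3 XOR 5 = 6
XOR 6 with 6: 6 XOR 6 = 0
Nim-value = 0

0


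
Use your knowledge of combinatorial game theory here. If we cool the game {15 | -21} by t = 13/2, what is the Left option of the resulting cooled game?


Original game: {15 | -21} (a switch {a | b} with a > b).
Cooling by t (for t below the temperature (a - b)/2 = 18) taxes each move by t: {a | b} cooled by t is {a - t | b + t}.
Cooling amount: t = 13/2
Cooled Left option: 15 - 13/2 = 17/2
Cooled Right option: -21 + 13/2 = -29/2
Cooled game: {17/2 | -29/2}
Left option = 17/2

17/2


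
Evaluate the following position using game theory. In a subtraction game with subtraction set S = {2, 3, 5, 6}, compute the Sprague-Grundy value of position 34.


The subtraction set is S = {2, 3, 5, 6}.
G(k) = mex{ G(k - s) : s in S, s <= k }. We compute iteratively: G(0) = 0.
G(1) = mex({}) = 0
G(2) = mex({0}) = 1
G(3) = mex({0}) = 1
G(4) = mex({0, 1}) = 2
G(5) = mex({0, 1}) = 2
G(6) = mex({0, 1, 2}) = 3
G(7) = mex({0, 1, 2}) = 3
G(8) = mex({1, 2, 3}) = 0
G(9) = mex({1, 2, 3}) = 0
G(10) = mex({0, 2, 3}) = 1
G(11) = mex({0, 2, 3}) = 1
G(12) = mex({0, 1, 3}) = 2
G(13) = mex({0, 1, 3}) = 2
Observe that G(8)..G(13) = 0, 0, 1, 1, 2, 2 repeats G(0)..G(5) = 0, 0, 1, 1, 2, 2.
For k >= max(S) = 6, G(k) is determined by the previous 6 values G(k-6)..G(k-1); a window of 6 consecutive values has recurred shifted by 8, so by induction G(k + 8) = G(k) for all k >= 0: the sequence is periodic from the start with period 8.
One period: G(0..7) = 0, 0, 1, 1, 2, 2, 3, 3.
34 mod 8 = 2, so G(34) = G(2) = 1.

1


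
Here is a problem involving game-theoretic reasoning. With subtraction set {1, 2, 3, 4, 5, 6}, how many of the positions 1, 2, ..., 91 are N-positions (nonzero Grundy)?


Subtraction set S = {1, 2, 3, 4, 5, 6}, so G(n) = n mod 7.
G(n) = 0 when n is a multiple of 7.
Multiples of 7 in [1, 91]: 13
N-positions (nonzero Grundy) = 91 - 13 = 78

78


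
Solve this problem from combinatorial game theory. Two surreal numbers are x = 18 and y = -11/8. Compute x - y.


x = 18, y = -11/8
Converting to common denominator: 8
x = 144/8, y = -11/8
x - y = 18 - -11/8 = 155/8

155/8


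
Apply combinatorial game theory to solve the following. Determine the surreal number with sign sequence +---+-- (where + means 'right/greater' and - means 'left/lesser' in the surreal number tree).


Sign expansion: +---+--
Rule: track bounds (lo, hi), initially (-inf, +inf). On '+', the current value becomes lo and we move to the simplest number in (value, hi): value + 1 if hi = +inf, otherwise the midpoint (value + hi)/2. On '-', the current value becomes hi and we move to value - 1 if lo = -inf, otherwise the midpoint (lo + value)/2.
Start at 0.
Step 1: sign = +, move right. Bounds: (0, +inf). Value = 1
Step 2: sign = -, move left. Bounds: (0, 1). Value = 1/2
Step 3: sign = -, move left. Bounds: (0, 1/2). Value = 1/4
Step 4: sign = -, move left. Bounds: (0, 1/4). Value = 1/8
Step 5: sign = +, move right. Bounds: (1/8, 1/4). Value = 3/16
Step 6: sign = -, move left. Bounds: (1/8, 3/16). Value = 5/32
Step 7: sign = -, move left. Bounds: (1/8, 5/32). Value = 9/64
The surreal number with sign expansion +---+-- is 9/64.

9/64


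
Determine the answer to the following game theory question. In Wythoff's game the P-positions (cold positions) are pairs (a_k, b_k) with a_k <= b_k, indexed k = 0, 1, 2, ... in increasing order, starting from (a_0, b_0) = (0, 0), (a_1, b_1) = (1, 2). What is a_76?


By Wythoff's theorem, a_k = floor(k * phi) and b_k = floor(k * phi^2) = a_k + k, where phi = (1 + sqrt(5))/2 is the golden ratio.
phi = (1 + sqrt(5))/2 = 1.618034
k = 76
k * phi = 76 * 1.618034 = 122.970583
a_76 = floor(k * phi) = 122

122


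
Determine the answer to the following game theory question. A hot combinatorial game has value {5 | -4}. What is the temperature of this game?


The game is {5 | -4}, a switch {a | b} with numbers a > b.
Cooling {a | b} by t gives {a - t | b + t}, which stops being hot when a - t = b + t, i.e. at t = (a - b)/2. So the temperature of a switch is (a - b)/2.
Temperature = (Left option - Right option) / 2
= (5 - (-4)) / 2
= 9 / 2
= 9/2

9/2


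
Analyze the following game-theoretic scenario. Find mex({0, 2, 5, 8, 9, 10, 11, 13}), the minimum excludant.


Set = {0, 2, 5, 8, 9, 10, 11, 13}
0 is in the set.
1 is NOT in the set. This is the mex.
mex = 1

1


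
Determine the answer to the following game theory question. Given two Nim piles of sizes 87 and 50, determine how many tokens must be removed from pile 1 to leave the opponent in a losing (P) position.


Piles: 87 and 50
Current XOR: 87 XOR 50 = 101 (non-zero, so this is an N-position).
To make the XOR zero, we need to find a move that balances the piles.
For pile 1 (size 87): target = 87 XOR 101 = 50
We reduce pile 1 from 87 to 50.
Tokens removed: 87 - 50 = 37
Verification: 50 XOR 50 = 0

37


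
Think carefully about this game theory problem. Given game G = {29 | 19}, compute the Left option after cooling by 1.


Original game: {29 | 19} (a switch {a | b} with a > b).
Cooling by t (for t below the temperature (a - b)/2 = 5) taxes each move by t: {a | b} cooled by t is {a - t | b + t}.
Cooling amount: t = 1
Cooled Left option: 29 - 1 = 28
Cooled Right option: 19 + 1 = 20
Cooled game: {28 | 20}
Left option = 28

28


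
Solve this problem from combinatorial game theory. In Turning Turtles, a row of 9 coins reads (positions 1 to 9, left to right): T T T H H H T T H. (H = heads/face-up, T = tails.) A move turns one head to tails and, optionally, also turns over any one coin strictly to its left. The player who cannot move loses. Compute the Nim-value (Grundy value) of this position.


Coins: T T T H H H T T H
Key fact: a single head at position k behaves exactly like a Nim heap of size k (turning it to T and optionally flipping a coin at j < k corresponds to moving the heap from k to j, or to 0), and heads combine as a disjunctive sum (two heads at the same place would cancel, matching j XOR j = 0). So the Nim-value is the XOR of the 1-indexed positions of the heads.
Face-up positions (1-indexed): [4, 5, 6, 9]
XOR 0 with 4: 0 XOR 4 = 4
XOR 4 with 5: 4 XOR 5 = 1
XOR 1 with 6: 1 XOR 6 = 7
XOR 7 with 9: 7 XOR 9 = 14
Nim-value = 14

14


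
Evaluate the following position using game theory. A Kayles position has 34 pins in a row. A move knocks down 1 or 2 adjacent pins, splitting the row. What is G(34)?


Kayles: a move removes 1 or 2 adjacent pins from a contiguous row.
Removing pins from a row of k leaves two independent rows (a, b) with a + b = k - 1 (one pin) or a + b = k - 2 (two pins); an end removal gives a = 0.
By Sprague-Grundy, G(k) = mex{ G(a) XOR G(b) } over all these splits. G(0) = 0.
G(1): splits (0,0):0^0=0 -> mex({0}) = 1
G(2): splits (0,1):0^1=1 (0,0):0^0=0 -> mex({0, 1}) = 2
G(3): splits (0,2):0^2=2 (1,1):1^1=0 (0,1):0^1=1 -> mex({0, 1, 2}) = 3
G(4): splits (0,3):0^3=3 (1,2):1^2=3 (0,2):0^2=2 (1,1):1^1=0 -> mex({0, 2, 3}) = 1
G(5): splits (0,4):0^1=1 (1,3):1^3=2 (2,2):2^2=0 (0,3):0^3=3 (1,2):1^2=3 -> mex({0, 1, 2, 3}) = 4
G(6) = mex({0, 1, 2, 4}) = 3
G(7) = mex({0, 1, 3, 4, 5}) = 2
G(8) = mex({0, 2, 3, 5, 6}) = 1
G(9) = mex({0, 1, 2, 3, 6, 7}) = 4
G(10) = mex({0, 1, 3, 4, 5, 7}) = 2
G(11) = mex({0, 1, 2, 3, 4, 5}) = 6
G(12) = mex({0, 1, 2, 3, 5, 6, 7}) = 4
G(13) = mex({0, 2, 3, 4, 6, 7}) = 1
G(14) = mex({0, 1, 4, 5, 6, 7}) = 2
G(15) = mex({0, 1, 2, 3, 4, 5, 6}) = 7
G(16) = mex({0, 2, 3, 5, 6, 7}) = 1
G(17) = mex({0, 1, 2, 3, 5, 6, 7}) = 4
G(18) = mex({0, 1, 2, 4, 5, 6}) = 3
G(19) = mex({0, 1, 3, 4, 5, 7}) = 2
G(20) = mex({0, 2, 3, 4, 5, 6, 7}) = 1
G(21) = mex({0, 1, 2, 3, 5, 6, 7}) = 4
G(22) = mex({0, 1, 2, 3, 4, 5, 7}) = 6
G(23) = mex({0, 1, 2, 3, 4, 5, 6}) = 7
G(24) = mex({0, 1, 2, 3, 5, 6, 7}) = 4
G(25) = mex({0, 2, 3, 4, 6, 7}) = 1
G(26) = mex({0, 1, 3, 4, 5, 6, 7}) = 2
G(27) = mex({0, 1, 2, 3, 4, 5, 6, 7}) = 8
G(28) = mex({0, 1, 2, 3, 4, 6, 7, 8}) = 5
G(29) = mex({0, 1, 2, 3, 5, 6, 7, 8, 9}) = 4
G(30) = mex({0, 1, 2, 3, 4, 5, 6, 9, 10}) = 7
G(31) = mex({0, 1, 3, 4, 5, 7, 10, 11}) = 2
G(32) = mex({0, 2, 3, 4, 5, 6, 7, 9, 11}) = 1
G(33) = mex({0, 1, 2, 3, 4, 5, 6, 7, 9, 12}) = 8
G(34) = mex({0, 1, 2, 3, 4, 5, 7, 8, 11, 12}) = 6
Therefore G(34) = 6.

6


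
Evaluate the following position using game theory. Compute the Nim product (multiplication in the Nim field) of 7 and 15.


Nim multiplication is bilinear over XOR: (u XOR v) * w = (u*w) XOR (v*w).
So we split each operand into its bit components and XOR the pairwise Nim products.
7 = 1 + 2 + 4 (as XOR of powers of 2).
15 = 1 + 2 + 4 + 8 (as XOR of powers of 2).
Using the standard Nim-product table on single bits:
  2*2 = 3,   2*4 = 8,   2*8 = 12,
  4*4 = 6,   4*8 = 11,  8*8 = 13,
and  1*x = x (identity), k*l = l*k (commutative).
Pairwise Nim products:
  1 * 1 = 1
  1 * 2 = 2
  1 * 4 = 4
  1 * 8 = 8
  2 * 1 = 2
  2 * 2 = 3
  2 * 4 = 8
  2 * 8 = 12
  4 * 1 = 4
  4 * 2 = 8
  4 * 4 = 6
  4 * 8 = 11
XOR them: 1 XOR 2 XOR 4 XOR 8 XOR 2 XOR 3 XOR 8 XOR 12 XOR 4 XOR 8 XOR 6 XOR 11 = 11.
Result: 7 * 15 = 11 (in Nim).

11


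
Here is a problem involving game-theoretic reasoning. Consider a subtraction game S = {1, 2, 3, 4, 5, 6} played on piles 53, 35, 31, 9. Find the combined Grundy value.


Subtraction set: {1, 2, 3, 4, 5, 6}
For this subtraction set, G(n) = n mod 7 (period = max + 1 = 7).
Pile 1 (size 53): G(53) = 53 mod 7 = 4
Pile 2 (size 35): G(35) = 35 mod 7 = 0
Pile 3 (size 31): G(31) = 31 mod 7 = 3
Pile 4 (size 9): G(9) = 9 mod 7 = 2
Total Grundy value = XOR of all: 4 XOR 0 XOR 3 XOR 2 = 5

5
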